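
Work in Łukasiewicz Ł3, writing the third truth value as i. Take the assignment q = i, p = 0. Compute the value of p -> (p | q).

p | q = 0 | i = i
p -> (p | q) = 0 -> i = 1  [min(1, 1−0+½)]

1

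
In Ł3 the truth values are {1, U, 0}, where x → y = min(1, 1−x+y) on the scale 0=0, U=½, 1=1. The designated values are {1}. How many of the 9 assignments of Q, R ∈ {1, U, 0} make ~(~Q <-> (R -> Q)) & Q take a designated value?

Designated under: (Q=1, R=1); (Q=1, R=U); (Q=1, R=0).

3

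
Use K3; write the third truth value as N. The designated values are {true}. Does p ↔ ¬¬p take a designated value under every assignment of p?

Countermodel: p=N gives N, which is not designated.

No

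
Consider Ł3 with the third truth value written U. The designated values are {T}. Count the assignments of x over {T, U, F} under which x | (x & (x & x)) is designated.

x=T: T ✓
x=U: U ·
x=F: F ·

1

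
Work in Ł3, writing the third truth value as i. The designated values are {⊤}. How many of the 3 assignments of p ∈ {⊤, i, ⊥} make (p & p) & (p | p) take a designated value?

1

p=⊤: ⊤ ✓
p=i: i ·
p=⊥: ⊥ ·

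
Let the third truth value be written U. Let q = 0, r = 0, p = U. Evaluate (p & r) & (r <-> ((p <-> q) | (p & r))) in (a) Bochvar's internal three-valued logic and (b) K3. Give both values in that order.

In Bochvar's internal three-valued logic: p & r = U & 0 = U
p <-> q = U <-> 0 = U
p & r = U & 0 = U
(p <-> q) | (p & r) = U | U = U
r <-> ((p <-> q) | (p & r)) = 0 <-> U = U
(p & r) & (r <-> ((p <-> q) | (p & r))) = U & U = U
In K3: p & r = U & 0 = 0
p <-> q = U <-> 0 = U
p & r = U & 0 = 0
(p <-> q) | (p & r) = U | 0 = U
r <-> ((p <-> q) | (p & r)) = 0 <-> U = U
(p & r) & (r <-> ((p <-> q) | (p & r))) = 0 & U = 0
They differ because Bochvar's internal three-valued logic and K3 treat U differently under the binary connectives.

U; 0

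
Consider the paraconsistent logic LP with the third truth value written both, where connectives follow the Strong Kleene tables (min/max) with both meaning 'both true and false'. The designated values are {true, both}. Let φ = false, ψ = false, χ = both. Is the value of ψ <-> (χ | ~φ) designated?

~φ = ~false = true
χ | ~φ = both | true = true
ψ <-> (χ | ~φ) = false <-> true = false
false ∉ {true, both}.

No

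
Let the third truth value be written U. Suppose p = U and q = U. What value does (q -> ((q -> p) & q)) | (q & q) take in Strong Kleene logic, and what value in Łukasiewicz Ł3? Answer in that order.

U; T

In Strong Kleene logic: q -> p = U -> U = U
(q -> p) & q = U & U = U
q -> ((q -> p) & q) = U -> U = U
q & q = U & U = U
(q -> ((q -> p) & q)) | (q & q) = U | U = U
In Łukasiewicz Ł3: q -> p = U -> U = T  [min(1, 1−½+½)]
(q -> p) & q = T & U = U
q -> ((q -> p) & q) = U -> U = T
q & q = U & U = U
(q -> ((q -> p) & q)) | (q & q) = T | U = T
They differ because Strong Kleene logic and Łukasiewicz Ł3 treat U differently under implication.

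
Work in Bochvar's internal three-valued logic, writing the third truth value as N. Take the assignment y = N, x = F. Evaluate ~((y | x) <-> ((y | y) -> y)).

N

y | x = N | F = N
y | y = N | N = N
(y | y) -> y = N -> N = N  [any arg is the third value ⇒ result is the third value]
(y | x) <-> ((y | y) -> y) = N <-> N = N
~((y | x) <-> ((y | y) -> y)) = ~N = N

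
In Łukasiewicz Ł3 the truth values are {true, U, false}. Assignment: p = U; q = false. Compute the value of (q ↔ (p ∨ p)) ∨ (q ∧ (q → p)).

U

p ∨ p = U ∨ U = U
q ↔ (p ∨ p) = false ↔ U = U
q → p = false → U = true
q ∧ (q → p) = false ∧ true = false
(q ↔ (p ∨ p)) ∨ (q ∧ (q → p)) = U ∨ false = U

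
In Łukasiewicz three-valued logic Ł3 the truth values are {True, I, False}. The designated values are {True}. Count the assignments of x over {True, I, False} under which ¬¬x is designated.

x=True: True ✓
x=I: I ·
x=False: False ·

1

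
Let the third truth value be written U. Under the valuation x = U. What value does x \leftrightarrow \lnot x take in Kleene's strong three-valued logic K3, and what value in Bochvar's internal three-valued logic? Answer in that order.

In Kleene's strong three-valued logic K3: \lnot x = \lnot U = U
x \leftrightarrow \lnot x = U \leftrightarrow U = U
In Bochvar's internal three-valued logic: \lnot x = \lnot U = U
x \leftrightarrow \lnot x = U \leftrightarrow U = U

U; U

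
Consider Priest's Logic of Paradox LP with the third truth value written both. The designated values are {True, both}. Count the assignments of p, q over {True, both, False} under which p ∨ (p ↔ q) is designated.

8

Of the 9 assignments, 8 give a value in {True, both}.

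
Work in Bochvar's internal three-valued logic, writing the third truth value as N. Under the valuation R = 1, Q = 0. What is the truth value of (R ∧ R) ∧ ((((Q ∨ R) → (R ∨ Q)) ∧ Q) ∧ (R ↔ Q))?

R ∧ R = 1 ∧ 1 = 1
Q ∨ R = 0 ∨ 1 = 1
R ∨ Q = 1 ∨ 0 = 1
(Q ∨ R) → (R ∨ Q) = 1 → 1 = 1
((Q ∨ R) → (R ∨ Q)) ∧ Q = 1 ∧ 0 = 0
R ↔ Q = 1 ↔ 0 = 0
(((Q ∨ R) → (R ∨ Q)) ∧ Q) ∧ (R ↔ Q) = 0 ∧ 0 = 0
(R ∧ R) ∧ ((((Q ∨ R) → (R ∨ Q)) ∧ Q) ∧ (R ↔ Q)) = 1 ∧ 0 = 0

0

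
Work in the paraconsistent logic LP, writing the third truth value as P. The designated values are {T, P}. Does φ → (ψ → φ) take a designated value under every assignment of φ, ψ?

Yes

Every assignment of φ, ψ over {T, P, F} gives a value in {T, P}.
In particular, with φ=P, ψ=P: φ → (ψ → φ) = P.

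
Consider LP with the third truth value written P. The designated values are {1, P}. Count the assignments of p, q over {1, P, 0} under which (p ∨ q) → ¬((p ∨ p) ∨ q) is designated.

4

Designated under: (p=P, q=P); (p=P, q=0); (p=0, q=P); (p=0, q=0).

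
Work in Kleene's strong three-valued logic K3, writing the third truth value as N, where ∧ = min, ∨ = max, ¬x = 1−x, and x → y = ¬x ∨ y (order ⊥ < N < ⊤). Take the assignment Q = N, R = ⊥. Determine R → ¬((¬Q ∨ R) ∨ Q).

⊤

¬Q = ¬N = N
¬Q ∨ R = N ∨ ⊥ = N
(¬Q ∨ R) ∨ Q = N ∨ N = N
¬((¬Q ∨ R) ∨ Q) = ¬N = N
R → ¬((¬Q ∨ R) ∨ Q) = ⊥ → N = ⊤  [¬⊥ ∨ N]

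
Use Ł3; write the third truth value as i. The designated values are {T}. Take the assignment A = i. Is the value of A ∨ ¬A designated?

¬A = ¬i = i
A ∨ ¬A = i ∨ i = i
i ∉ {T}.

No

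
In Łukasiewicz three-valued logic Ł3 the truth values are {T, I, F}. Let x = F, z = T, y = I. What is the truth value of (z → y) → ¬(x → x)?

I

z → y = T → I = I  [min(1, 1−1+½)]
x → x = F → F = T
¬(x → x) = ¬T = F
(z → y) → ¬(x → x) = I → F = I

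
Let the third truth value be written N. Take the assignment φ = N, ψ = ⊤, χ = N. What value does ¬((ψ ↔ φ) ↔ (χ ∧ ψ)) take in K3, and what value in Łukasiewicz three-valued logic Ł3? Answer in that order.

In K3: ψ ↔ φ = ⊤ ↔ N = N
χ ∧ ψ = N ∧ ⊤ = N
(ψ ↔ φ) ↔ (χ ∧ ψ) = N ↔ N = N
¬((ψ ↔ φ) ↔ (χ ∧ ψ)) = ¬N = N
In Łukasiewicz three-valued logic Ł3: ψ ↔ φ = ⊤ ↔ N = N
χ ∧ ψ = N ∧ ⊤ = N
(ψ ↔ φ) ↔ (χ ∧ ψ) = N ↔ N = ⊤
¬((ψ ↔ φ) ↔ (χ ∧ ψ)) = ¬⊤ = ⊥
They differ because K3 and Łukasiewicz three-valued logic Ł3 treat N differently under implication.

N; ⊥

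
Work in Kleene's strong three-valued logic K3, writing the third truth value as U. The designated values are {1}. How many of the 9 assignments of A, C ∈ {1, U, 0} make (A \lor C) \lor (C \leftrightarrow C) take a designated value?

7

Of the 9 assignments, 7 give a value in {1}.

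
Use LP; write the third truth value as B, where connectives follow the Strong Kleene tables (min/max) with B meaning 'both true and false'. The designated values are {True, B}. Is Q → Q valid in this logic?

Every assignment of Q over {True, B, False} gives a value in {True, B}.
In particular, with Q=B: Q → Q = B.

Yes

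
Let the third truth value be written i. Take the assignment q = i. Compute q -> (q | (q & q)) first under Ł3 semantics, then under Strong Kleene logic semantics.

In Ł3: q & q = i & i = i
q | (q & q) = i | i = i
q -> (q | (q & q)) = i -> i = true  [min(1, 1−½+½)]
In Strong Kleene logic: q & q = i & i = i
q | (q & q) = i | i = i
q -> (q | (q & q)) = i -> i = i
They differ because Ł3 and Strong Kleene logic treat i differently under implication.

true; i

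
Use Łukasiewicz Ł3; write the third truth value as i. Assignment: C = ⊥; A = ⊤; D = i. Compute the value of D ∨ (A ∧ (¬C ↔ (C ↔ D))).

¬C = ¬⊥ = ⊤
C ↔ D = ⊥ ↔ i = i  [1 − |0−½|]
¬C ↔ (C ↔ D) = ⊤ ↔ i = i
A ∧ (¬C ↔ (C ↔ D)) = ⊤ ∧ i = i
D ∨ (A ∧ (¬C ↔ (C ↔ D))) = i ∨ i = i

i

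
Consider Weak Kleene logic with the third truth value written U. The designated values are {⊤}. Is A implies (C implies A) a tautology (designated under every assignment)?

Countermodel: A=⊤, C=U gives U, which is not designated.

No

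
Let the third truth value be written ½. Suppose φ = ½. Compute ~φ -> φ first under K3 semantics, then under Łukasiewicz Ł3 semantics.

½; True

In K3: ~φ = ~½ = ½
~φ -> φ = ½ -> ½ = ½
In Łukasiewicz Ł3: ~φ = ~½ = ½
~φ -> φ = ½ -> ½ = True
They differ because K3 and Łukasiewicz Ł3 treat ½ differently under implication.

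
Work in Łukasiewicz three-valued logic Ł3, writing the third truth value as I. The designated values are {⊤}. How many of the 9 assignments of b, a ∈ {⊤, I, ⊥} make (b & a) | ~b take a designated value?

4

Designated under: (b=⊤, a=⊤); (b=⊥, a=⊤); (b=⊥, a=I); (b=⊥, a=⊥).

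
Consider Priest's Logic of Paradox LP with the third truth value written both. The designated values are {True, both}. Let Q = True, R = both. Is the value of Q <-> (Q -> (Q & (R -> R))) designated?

R -> R = both -> both = both  [~both | both]
Q & (R -> R) = True & both = both
Q -> (Q & (R -> R)) = True -> both = both
Q <-> (Q -> (Q & (R -> R))) = True <-> both = both
both ∈ {True, both}.

Yes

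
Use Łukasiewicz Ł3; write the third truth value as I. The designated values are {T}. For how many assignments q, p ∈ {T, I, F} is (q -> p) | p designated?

Of the 9 assignments, 6 give a value in {T}.

6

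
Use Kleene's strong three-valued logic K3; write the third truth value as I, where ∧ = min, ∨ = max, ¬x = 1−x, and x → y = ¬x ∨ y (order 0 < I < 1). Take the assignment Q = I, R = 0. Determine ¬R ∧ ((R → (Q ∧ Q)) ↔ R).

0

¬R = ¬0 = 1
Q ∧ Q = I ∧ I = I
R → (Q ∧ Q) = 0 → I = 1  [¬0 ∨ I]
(R → (Q ∧ Q)) ↔ R = 1 ↔ 0 = 0
¬R ∧ ((R → (Q ∧ Q)) ↔ R) = 1 ∧ 0 = 0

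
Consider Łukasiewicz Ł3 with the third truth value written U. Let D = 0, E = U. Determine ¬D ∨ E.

1

¬D = ¬0 = 1
¬D ∨ E = 1 ∨ U = 1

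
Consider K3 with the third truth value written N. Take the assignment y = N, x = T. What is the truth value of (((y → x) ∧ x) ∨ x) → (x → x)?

y → x = N → T = T  [¬N ∨ T]
(y → x) ∧ x = T ∧ T = T
((y → x) ∧ x) ∨ x = T ∨ T = T
x → x = T → T = T
(((y → x) ∧ x) ∨ x) → (x → x) = T → T = T

T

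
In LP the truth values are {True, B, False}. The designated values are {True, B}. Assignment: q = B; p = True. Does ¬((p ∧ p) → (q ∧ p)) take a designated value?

Yes

p ∧ p = True ∧ True = True
q ∧ p = B ∧ True = B
(p ∧ p) → (q ∧ p) = True → B = B  [¬True ∨ B]
¬((p ∧ p) → (q ∧ p)) = ¬B = B
B ∈ {True, B}.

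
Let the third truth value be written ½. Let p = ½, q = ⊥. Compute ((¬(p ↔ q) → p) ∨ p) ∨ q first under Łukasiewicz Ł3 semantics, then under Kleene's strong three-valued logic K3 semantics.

⊤; ½

In Łukasiewicz Ł3: p ↔ q = ½ ↔ ⊥ = ½  [1 − |½−0|]
¬(p ↔ q) = ¬½ = ½
¬(p ↔ q) → p = ½ → ½ = ⊤
(¬(p ↔ q) → p) ∨ p = ⊤ ∨ ½ = ⊤
((¬(p ↔ q) → p) ∨ p) ∨ q = ⊤ ∨ ⊥ = ⊤
In Kleene's strong three-valued logic K3: p ↔ q = ½ ↔ ⊥ = ½
¬(p ↔ q) = ¬½ = ½
¬(p ↔ q) → p = ½ → ½ = ½  [¬½ ∨ ½]
(¬(p ↔ q) → p) ∨ p = ½ ∨ ½ = ½
((¬(p ↔ q) → p) ∨ p) ∨ q = ½ ∨ ⊥ = ½
They differ because Łukasiewicz Ł3 and Kleene's strong three-valued logic K3 treat ½ differently under implication.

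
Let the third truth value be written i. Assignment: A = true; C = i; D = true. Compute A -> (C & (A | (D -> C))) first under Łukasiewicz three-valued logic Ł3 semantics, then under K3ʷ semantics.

i; i

In Łukasiewicz three-valued logic Ł3: D -> C = true -> i = i  [min(1, 1−1+½)]
A | (D -> C) = true | i = true
C & (A | (D -> C)) = i & true = i
A -> (C & (A | (D -> C))) = true -> i = i
In K3ʷ: D -> C = true -> i = i  [any arg is the third value ⇒ result is the third value]
A | (D -> C) = true | i = i
C & (A | (D -> C)) = i & i = i
A -> (C & (A | (D -> C))) = true -> i = i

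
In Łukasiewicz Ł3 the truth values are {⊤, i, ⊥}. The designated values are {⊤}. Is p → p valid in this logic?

Yes

Every assignment of p over {⊤, i, ⊥} gives a value in {⊤}.
In particular, with p=i: p → p = ⊤.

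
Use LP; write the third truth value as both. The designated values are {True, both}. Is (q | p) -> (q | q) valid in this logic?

Countermodel: q=False, p=True gives False, which is not designated.

No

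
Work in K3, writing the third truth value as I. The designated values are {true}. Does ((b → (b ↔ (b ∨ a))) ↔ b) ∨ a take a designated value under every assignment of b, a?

Countermodel: b=I, a=I gives I, which is not designated.

No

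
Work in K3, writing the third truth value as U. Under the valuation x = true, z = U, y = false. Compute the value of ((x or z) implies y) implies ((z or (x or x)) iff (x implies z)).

true

x or z = true or U = true
(x or z) implies y = true implies false = false
x or x = true or true = true
z or (x or x) = U or true = true
x implies z = true implies U = U
(z or (x or x)) iff (x implies z) = true iff U = U
((x or z) implies y) implies ((z or (x or x)) iff (x implies z)) = false implies U = true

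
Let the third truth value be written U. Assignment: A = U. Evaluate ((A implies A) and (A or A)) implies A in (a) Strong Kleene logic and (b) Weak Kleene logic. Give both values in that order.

U; U

In Strong Kleene logic: A implies A = U implies U = U  [not U or U]
A or A = U or U = U
(A implies A) and (A or A) = U and U = U
((A implies A) and (A or A)) implies A = U implies U = U
In Weak Kleene logic: A implies A = U implies U = U
A or A = U or U = U
(A implies A) and (A or A) = U and U = U
((A implies A) and (A or A)) implies A = U implies U = U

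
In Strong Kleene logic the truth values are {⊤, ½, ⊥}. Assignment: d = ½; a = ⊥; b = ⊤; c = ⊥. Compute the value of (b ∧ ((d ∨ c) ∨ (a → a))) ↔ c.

d ∨ c = ½ ∨ ⊥ = ½
a → a = ⊥ → ⊥ = ⊤
(d ∨ c) ∨ (a → a) = ½ ∨ ⊤ = ⊤
b ∧ ((d ∨ c) ∨ (a → a)) = ⊤ ∧ ⊤ = ⊤
(b ∧ ((d ∨ c) ∨ (a → a))) ↔ c = ⊤ ↔ ⊥ = ⊥

⊥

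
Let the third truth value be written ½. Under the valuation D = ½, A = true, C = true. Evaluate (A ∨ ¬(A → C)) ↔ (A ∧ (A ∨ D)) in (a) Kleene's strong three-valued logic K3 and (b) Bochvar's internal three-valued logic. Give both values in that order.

true; ½

In Kleene's strong three-valued logic K3: A → C = true → true = true
¬(A → C) = ¬true = false
A ∨ ¬(A → C) = true ∨ false = true
A ∨ D = true ∨ ½ = true
A ∧ (A ∨ D) = true ∧ true = true
(A ∨ ¬(A → C)) ↔ (A ∧ (A ∨ D)) = true ↔ true = true
In Bochvar's internal three-valued logic: A → C = true → true = true
¬(A → C) = ¬true = false
A ∨ ¬(A → C) = true ∨ false = true
A ∨ D = true ∨ ½ = ½
A ∧ (A ∨ D) = true ∧ ½ = ½
(A ∨ ¬(A → C)) ↔ (A ∧ (A ∨ D)) = true ↔ ½ = ½
They differ because Kleene's strong three-valued logic K3 and Bochvar's internal three-valued logic treat ½ differently under the binary connectives.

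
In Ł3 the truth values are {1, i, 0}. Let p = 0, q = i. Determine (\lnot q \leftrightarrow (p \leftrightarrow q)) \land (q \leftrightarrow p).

i

\lnot q = \lnot i = i
p \leftrightarrow q = 0 \leftrightarrow i = i  [1 − |0−½|]
\lnot q \leftrightarrow (p \leftrightarrow q) = i \leftrightarrow i = 1
q \leftrightarrow p = i \leftrightarrow 0 = i
(\lnot q \leftrightarrow (p \leftrightarrow q)) \land (q \leftrightarrow p) = 1 \land i = i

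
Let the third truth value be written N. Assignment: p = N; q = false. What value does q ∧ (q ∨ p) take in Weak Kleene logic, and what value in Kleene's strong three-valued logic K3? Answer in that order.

N; false

In Weak Kleene logic: q ∨ p = false ∨ N = N
q ∧ (q ∨ p) = false ∧ N = N
In Kleene's strong three-valued logic K3: q ∨ p = false ∨ N = N
q ∧ (q ∨ p) = false ∧ N = false
They differ because Weak Kleene logic and Kleene's strong three-valued logic K3 treat N differently under the binary connectives.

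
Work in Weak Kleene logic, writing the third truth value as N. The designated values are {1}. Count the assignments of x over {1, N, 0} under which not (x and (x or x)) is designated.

1

x=1: 0 ·
x=N: N ·
x=0: 1 ✓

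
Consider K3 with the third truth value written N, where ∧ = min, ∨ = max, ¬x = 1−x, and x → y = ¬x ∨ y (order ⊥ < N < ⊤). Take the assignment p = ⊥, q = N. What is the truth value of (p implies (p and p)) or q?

⊤

p and p = ⊥ and ⊥ = ⊥
p implies (p and p) = ⊥ implies ⊥ = ⊤
(p implies (p and p)) or q = ⊤ or N = ⊤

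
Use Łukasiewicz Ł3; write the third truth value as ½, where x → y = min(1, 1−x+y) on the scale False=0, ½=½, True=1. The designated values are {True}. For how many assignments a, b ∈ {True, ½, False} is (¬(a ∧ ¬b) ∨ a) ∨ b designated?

Of the 9 assignments, 7 give a value in {True}.

7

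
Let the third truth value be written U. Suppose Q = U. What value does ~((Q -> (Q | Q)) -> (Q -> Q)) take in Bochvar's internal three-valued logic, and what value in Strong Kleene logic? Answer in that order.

In Bochvar's internal three-valued logic: Q | Q = U | U = U
Q -> (Q | Q) = U -> U = U  [any arg is the third value ⇒ result is the third value]
Q -> Q = U -> U = U
(Q -> (Q | Q)) -> (Q -> Q) = U -> U = U
~((Q -> (Q | Q)) -> (Q -> Q)) = ~U = U
In Strong Kleene logic: Q | Q = U | U = U
Q -> (Q | Q) = U -> U = U  [~U | U]
Q -> Q = U -> U = U
(Q -> (Q | Q)) -> (Q -> Q) = U -> U = U
~((Q -> (Q | Q)) -> (Q -> Q)) = ~U = U

U; U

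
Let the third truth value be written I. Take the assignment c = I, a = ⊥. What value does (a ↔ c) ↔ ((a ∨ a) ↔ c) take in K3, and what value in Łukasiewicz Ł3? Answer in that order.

In K3: a ↔ c = ⊥ ↔ I = I
a ∨ a = ⊥ ∨ ⊥ = ⊥
(a ∨ a) ↔ c = ⊥ ↔ I = I
(a ↔ c) ↔ ((a ∨ a) ↔ c) = I ↔ I = I
In Łukasiewicz Ł3: a ↔ c = ⊥ ↔ I = I  [1 − |0−½|]
a ∨ a = ⊥ ∨ ⊥ = ⊥
(a ∨ a) ↔ c = ⊥ ↔ I = I
(a ↔ c) ↔ ((a ∨ a) ↔ c) = I ↔ I = ⊤
They differ because K3 and Łukasiewicz Ł3 treat I differently under implication.

I; ⊤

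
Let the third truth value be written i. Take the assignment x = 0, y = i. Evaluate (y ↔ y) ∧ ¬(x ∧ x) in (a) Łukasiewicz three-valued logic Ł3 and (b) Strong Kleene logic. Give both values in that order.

In Łukasiewicz three-valued logic Ł3: y ↔ y = i ↔ i = 1  [1 − |½−½|]
x ∧ x = 0 ∧ 0 = 0
¬(x ∧ x) = ¬0 = 1
(y ↔ y) ∧ ¬(x ∧ x) = 1 ∧ 1 = 1
In Strong Kleene logic: y ↔ y = i ↔ i = i
x ∧ x = 0 ∧ 0 = 0
¬(x ∧ x) = ¬0 = 1
(y ↔ y) ∧ ¬(x ∧ x) = i ∧ 1 = i
They differ because Łukasiewicz three-valued logic Ł3 and Strong Kleene logic treat i differently under implication.

1; i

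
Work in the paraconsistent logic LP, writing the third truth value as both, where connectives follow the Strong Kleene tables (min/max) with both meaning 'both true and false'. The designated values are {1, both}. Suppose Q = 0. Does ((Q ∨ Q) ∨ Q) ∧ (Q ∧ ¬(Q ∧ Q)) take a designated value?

No

Q ∨ Q = 0 ∨ 0 = 0
(Q ∨ Q) ∨ Q = 0 ∨ 0 = 0
Q ∧ Q = 0 ∧ 0 = 0
¬(Q ∧ Q) = ¬0 = 1
Q ∧ ¬(Q ∧ Q) = 0 ∧ 1 = 0
((Q ∨ Q) ∨ Q) ∧ (Q ∧ ¬(Q ∧ Q)) = 0 ∧ 0 = 0
0 ∉ {1, both}.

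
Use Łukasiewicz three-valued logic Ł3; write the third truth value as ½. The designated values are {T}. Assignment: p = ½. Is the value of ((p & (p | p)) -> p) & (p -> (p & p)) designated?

p | p = ½ | ½ = ½
p & (p | p) = ½ & ½ = ½
(p & (p | p)) -> p = ½ -> ½ = T  [min(1, 1−½+½)]
p & p = ½ & ½ = ½
p -> (p & p) = ½ -> ½ = T
((p & (p | p)) -> p) & (p -> (p & p)) = T & T = T
T ∈ {T}.

Yes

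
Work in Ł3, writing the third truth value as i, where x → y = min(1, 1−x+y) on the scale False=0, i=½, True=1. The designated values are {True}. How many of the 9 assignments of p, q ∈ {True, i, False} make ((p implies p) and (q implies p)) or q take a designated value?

Of the 9 assignments, 8 give a value in {True}.

8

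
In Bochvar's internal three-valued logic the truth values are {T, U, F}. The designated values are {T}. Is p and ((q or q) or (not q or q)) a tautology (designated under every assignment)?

Countermodel: p=T, q=U gives U, which is not designated.

No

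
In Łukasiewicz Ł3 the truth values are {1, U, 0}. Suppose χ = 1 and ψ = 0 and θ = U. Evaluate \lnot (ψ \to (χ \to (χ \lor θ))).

0

χ \lor θ = 1 \lor U = 1
χ \to (χ \lor θ) = 1 \to 1 = 1
ψ \to (χ \to (χ \lor θ)) = 0 \to 1 = 1
\lnot (ψ \to (χ \to (χ \lor θ))) = \lnot 1 = 0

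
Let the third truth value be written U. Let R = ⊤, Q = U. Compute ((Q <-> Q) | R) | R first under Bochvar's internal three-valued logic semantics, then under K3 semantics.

U; ⊤

In Bochvar's internal three-valued logic: Q <-> Q = U <-> U = U
(Q <-> Q) | R = U | ⊤ = U
((Q <-> Q) | R) | R = U | ⊤ = U
In K3: Q <-> Q = U <-> U = U
(Q <-> Q) | R = U | ⊤ = ⊤
((Q <-> Q) | R) | R = ⊤ | ⊤ = ⊤
They differ because Bochvar's internal three-valued logic and K3 treat U differently under the binary connectives.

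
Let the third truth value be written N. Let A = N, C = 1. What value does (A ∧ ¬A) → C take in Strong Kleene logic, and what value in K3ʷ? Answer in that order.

In Strong Kleene logic: ¬A = ¬N = N
A ∧ ¬A = N ∧ N = N
(A ∧ ¬A) → C = N → 1 = 1
In K3ʷ: ¬A = ¬N = N
A ∧ ¬A = N ∧ N = N
(A ∧ ¬A) → C = N → 1 = N  [any arg is the third value ⇒ result is the third value]
They differ because Strong Kleene logic and K3ʷ treat N differently under the binary connectives.

1; N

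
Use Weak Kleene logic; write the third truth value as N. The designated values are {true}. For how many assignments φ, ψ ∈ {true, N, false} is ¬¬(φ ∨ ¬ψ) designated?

3

Designated under: (φ=true, ψ=true); (φ=true, ψ=false); (φ=false, ψ=false).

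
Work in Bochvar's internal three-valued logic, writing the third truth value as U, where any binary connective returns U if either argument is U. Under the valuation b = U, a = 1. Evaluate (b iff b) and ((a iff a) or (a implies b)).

U

b iff b = U iff U = U
a iff a = 1 iff 1 = 1
a implies b = 1 implies U = U
(a iff a) or (a implies b) = 1 or U = U
(b iff b) and ((a iff a) or (a implies b)) = U and U = U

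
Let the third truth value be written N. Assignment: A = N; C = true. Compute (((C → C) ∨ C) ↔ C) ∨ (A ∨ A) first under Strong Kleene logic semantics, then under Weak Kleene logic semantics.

In Strong Kleene logic: C → C = true → true = true
(C → C) ∨ C = true ∨ true = true
((C → C) ∨ C) ↔ C = true ↔ true = true
A ∨ A = N ∨ N = N
(((C → C) ∨ C) ↔ C) ∨ (A ∨ A) = true ∨ N = true
In Weak Kleene logic: C → C = true → true = true
(C → C) ∨ C = true ∨ true = true
((C → C) ∨ C) ↔ C = true ↔ true = true
A ∨ A = N ∨ N = N
(((C → C) ∨ C) ↔ C) ∨ (A ∨ A) = true ∨ N = N
They differ because Strong Kleene logic and Weak Kleene logic treat N differently under the binary connectives.

true; N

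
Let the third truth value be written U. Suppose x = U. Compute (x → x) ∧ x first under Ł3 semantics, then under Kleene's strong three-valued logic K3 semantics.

In Ł3: x → x = U → U = True  [min(1, 1−½+½)]
(x → x) ∧ x = True ∧ U = U
In Kleene's strong three-valued logic K3: x → x = U → U = U
(x → x) ∧ x = U ∧ U = U

U; U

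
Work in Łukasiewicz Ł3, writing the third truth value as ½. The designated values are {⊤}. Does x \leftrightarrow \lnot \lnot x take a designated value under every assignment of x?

Yes

Every assignment of x over {⊤, ½, ⊥} gives a value in {⊤}.
In particular, with x=½: x \leftrightarrow \lnot \lnot x = ⊤.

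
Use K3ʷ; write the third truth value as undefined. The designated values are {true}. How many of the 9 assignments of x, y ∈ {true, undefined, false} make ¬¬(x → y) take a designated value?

3

Designated under: (x=true, y=true); (x=false, y=true); (x=false, y=false).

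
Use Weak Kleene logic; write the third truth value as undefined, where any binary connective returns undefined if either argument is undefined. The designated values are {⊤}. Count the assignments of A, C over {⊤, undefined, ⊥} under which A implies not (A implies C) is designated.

3

Designated under: (A=⊤, C=⊥); (A=⊥, C=⊤); (A=⊥, C=⊥).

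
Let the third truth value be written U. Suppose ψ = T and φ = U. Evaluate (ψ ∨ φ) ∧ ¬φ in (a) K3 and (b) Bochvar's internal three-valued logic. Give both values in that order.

U; U

In K3: ψ ∨ φ = T ∨ U = T
¬φ = ¬U = U
(ψ ∨ φ) ∧ ¬φ = T ∧ U = U
In Bochvar's internal three-valued logic: ψ ∨ φ = T ∨ U = U
¬φ = ¬U = U
(ψ ∨ φ) ∧ ¬φ = U ∧ U = U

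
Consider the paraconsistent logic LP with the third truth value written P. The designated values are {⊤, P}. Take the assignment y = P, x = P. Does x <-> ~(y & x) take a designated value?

Yes

y & x = P & P = P
~(y & x) = ~P = P
x <-> ~(y & x) = P <-> P = P
P ∈ {⊤, P}.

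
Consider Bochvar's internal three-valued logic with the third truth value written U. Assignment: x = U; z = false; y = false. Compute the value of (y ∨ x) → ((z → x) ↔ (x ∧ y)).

U

y ∨ x = false ∨ U = U
z → x = false → U = U  [any arg is the third value ⇒ result is the third value]
x ∧ y = U ∧ false = U
(z → x) ↔ (x ∧ y) = U ↔ U = U
(y ∨ x) → ((z → x) ↔ (x ∧ y)) = U → U = U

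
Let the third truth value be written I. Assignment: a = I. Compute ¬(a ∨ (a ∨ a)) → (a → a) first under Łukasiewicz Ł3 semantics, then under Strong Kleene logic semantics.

In Łukasiewicz Ł3: a ∨ a = I ∨ I = I
a ∨ (a ∨ a) = I ∨ I = I
¬(a ∨ (a ∨ a)) = ¬I = I
a → a = I → I = T  [min(1, 1−½+½)]
¬(a ∨ (a ∨ a)) → (a → a) = I → T = T
In Strong Kleene logic: a ∨ a = I ∨ I = I
a ∨ (a ∨ a) = I ∨ I = I
¬(a ∨ (a ∨ a)) = ¬I = I
a → a = I → I = I  [¬I ∨ I]
¬(a ∨ (a ∨ a)) → (a → a) = I → I = I
They differ because Łukasiewicz Ł3 and Strong Kleene logic treat I differently under implication.

T; I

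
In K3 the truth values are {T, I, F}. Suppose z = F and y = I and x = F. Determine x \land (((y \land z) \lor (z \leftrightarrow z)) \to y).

y \land z = I \land F = F
z \leftrightarrow z = F \leftrightarrow F = T
(y \land z) \lor (z \leftrightarrow z) = F \lor T = T
((y \land z) \lor (z \leftrightarrow z)) \to y = T \to I = I  [\lnot T \lor I]
x \land (((y \land z) \lor (z \leftrightarrow z)) \to y) = F \land I = F

F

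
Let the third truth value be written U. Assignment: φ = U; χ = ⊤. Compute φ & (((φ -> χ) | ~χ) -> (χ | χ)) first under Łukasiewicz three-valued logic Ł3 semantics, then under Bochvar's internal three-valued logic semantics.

In Łukasiewicz three-valued logic Ł3: φ -> χ = U -> ⊤ = ⊤  [min(1, 1−½+1)]
~χ = ~⊤ = ⊥
(φ -> χ) | ~χ = ⊤ | ⊥ = ⊤
χ | χ = ⊤ | ⊤ = ⊤
((φ -> χ) | ~χ) -> (χ | χ) = ⊤ -> ⊤ = ⊤
φ & (((φ -> χ) | ~χ) -> (χ | χ)) = U & ⊤ = U
In Bochvar's internal three-valued logic: φ -> χ = U -> ⊤ = U  [any arg is the third value ⇒ result is the third value]
~χ = ~⊤ = ⊥
(φ -> χ) | ~χ = U | ⊥ = U
χ | χ = ⊤ | ⊤ = ⊤
((φ -> χ) | ~χ) -> (χ | χ) = U -> ⊤ = U
φ & (((φ -> χ) | ~χ) -> (χ | χ)) = U & U = U

U; U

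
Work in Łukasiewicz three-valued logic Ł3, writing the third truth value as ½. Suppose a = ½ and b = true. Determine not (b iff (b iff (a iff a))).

false

a iff a = ½ iff ½ = true  [1 − |½−½|]
b iff (a iff a) = true iff true = true
b iff (b iff (a iff a)) = true iff true = true
not (b iff (b iff (a iff a))) = not true = false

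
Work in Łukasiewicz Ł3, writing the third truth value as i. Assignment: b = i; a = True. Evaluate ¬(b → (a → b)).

a → b = True → i = i
b → (a → b) = i → i = True
¬(b → (a → b)) = ¬True = False

False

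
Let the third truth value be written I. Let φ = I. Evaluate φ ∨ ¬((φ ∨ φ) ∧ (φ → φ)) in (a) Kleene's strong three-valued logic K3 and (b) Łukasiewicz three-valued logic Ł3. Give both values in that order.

In Kleene's strong three-valued logic K3: φ ∨ φ = I ∨ I = I
φ → φ = I → I = I  [¬I ∨ I]
(φ ∨ φ) ∧ (φ → φ) = I ∧ I = I
¬((φ ∨ φ) ∧ (φ → φ)) = ¬I = I
φ ∨ ¬((φ ∨ φ) ∧ (φ → φ)) = I ∨ I = I
In Łukasiewicz three-valued logic Ł3: φ ∨ φ = I ∨ I = I
φ → φ = I → I = ⊤
(φ ∨ φ) ∧ (φ → φ) = I ∧ ⊤ = I
¬((φ ∨ φ) ∧ (φ → φ)) = ¬I = I
φ ∨ ¬((φ ∨ φ) ∧ (φ → φ)) = I ∨ I = I

I; I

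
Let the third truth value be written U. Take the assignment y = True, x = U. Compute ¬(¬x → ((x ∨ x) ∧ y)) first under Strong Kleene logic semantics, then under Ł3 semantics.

U; False

In Strong Kleene logic: ¬x = ¬U = U
x ∨ x = U ∨ U = U
(x ∨ x) ∧ y = U ∧ True = U
¬x → ((x ∨ x) ∧ y) = U → U = U  [¬U ∨ U]
¬(¬x → ((x ∨ x) ∧ y)) = ¬U = U
In Ł3: ¬x = ¬U = U
x ∨ x = U ∨ U = U
(x ∨ x) ∧ y = U ∧ True = U
¬x → ((x ∨ x) ∧ y) = U → U = True  [min(1, 1−½+½)]
¬(¬x → ((x ∨ x) ∧ y)) = ¬True = False
They differ because Strong Kleene logic and Ł3 treat U differently under implication.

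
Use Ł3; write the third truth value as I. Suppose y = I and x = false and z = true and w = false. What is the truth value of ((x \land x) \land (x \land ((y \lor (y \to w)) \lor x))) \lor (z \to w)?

false

x \land x = false \land false = false
y \to w = I \to false = I  [min(1, 1−½+0)]
y \lor (y \to w) = I \lor I = I
(y \lor (y \to w)) \lor x = I \lor false = I
x \land ((y \lor (y \to w)) \lor x) = false \land I = false
(x \land x) \land (x \land ((y \lor (y \to w)) \lor x)) = false \land false = false
z \to w = true \to false = false
((x \land x) \land (x \land ((y \lor (y \to w)) \lor x))) \lor (z \to w) = false \lor false = false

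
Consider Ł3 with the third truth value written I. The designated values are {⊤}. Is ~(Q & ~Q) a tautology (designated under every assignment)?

Countermodel: Q=I gives I, which is not designated.

No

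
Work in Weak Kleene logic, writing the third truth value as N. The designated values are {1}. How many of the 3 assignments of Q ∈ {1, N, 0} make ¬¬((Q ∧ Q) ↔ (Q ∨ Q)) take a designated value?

2

Q=1: 1 ✓
Q=N: N ·
Q=0: 1 ✓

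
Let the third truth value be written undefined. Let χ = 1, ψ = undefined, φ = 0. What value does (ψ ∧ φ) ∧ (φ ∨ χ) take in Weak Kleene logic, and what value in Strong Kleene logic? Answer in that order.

In Weak Kleene logic: ψ ∧ φ = undefined ∧ 0 = undefined
φ ∨ χ = 0 ∨ 1 = 1
(ψ ∧ φ) ∧ (φ ∨ χ) = undefined ∧ 1 = undefined
In Strong Kleene logic: ψ ∧ φ = undefined ∧ 0 = 0
φ ∨ χ = 0 ∨ 1 = 1
(ψ ∧ φ) ∧ (φ ∨ χ) = 0 ∧ 1 = 0
They differ because Weak Kleene logic and Strong Kleene logic treat undefined differently under the binary connectives.

undefined; 0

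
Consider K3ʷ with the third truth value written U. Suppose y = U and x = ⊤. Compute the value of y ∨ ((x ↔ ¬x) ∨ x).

U

¬x = ¬⊤ = ⊥
x ↔ ¬x = ⊤ ↔ ⊥ = ⊥
(x ↔ ¬x) ∨ x = ⊥ ∨ ⊤ = ⊤
y ∨ ((x ↔ ¬x) ∨ x) = U ∨ ⊤ = U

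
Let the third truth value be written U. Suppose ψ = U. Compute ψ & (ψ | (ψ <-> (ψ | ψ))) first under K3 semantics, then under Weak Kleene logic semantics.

U; U

In K3: ψ | ψ = U | U = U
ψ <-> (ψ | ψ) = U <-> U = U
ψ | (ψ <-> (ψ | ψ)) = U | U = U
ψ & (ψ | (ψ <-> (ψ | ψ))) = U & U = U
In Weak Kleene logic: ψ | ψ = U | U = U
ψ <-> (ψ | ψ) = U <-> U = U
ψ | (ψ <-> (ψ | ψ)) = U | U = U
ψ & (ψ | (ψ <-> (ψ | ψ))) = U & U = U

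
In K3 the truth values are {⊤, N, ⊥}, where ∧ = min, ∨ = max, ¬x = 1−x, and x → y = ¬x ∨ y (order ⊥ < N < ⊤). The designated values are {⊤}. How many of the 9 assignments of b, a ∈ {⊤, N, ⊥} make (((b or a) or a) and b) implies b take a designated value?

Of the 9 assignments, 6 give a value in {⊤}.

6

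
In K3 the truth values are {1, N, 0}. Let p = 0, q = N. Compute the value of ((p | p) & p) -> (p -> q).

1

p | p = 0 | 0 = 0
(p | p) & p = 0 & 0 = 0
p -> q = 0 -> N = 1
((p | p) & p) -> (p -> q) = 0 -> 1 = 1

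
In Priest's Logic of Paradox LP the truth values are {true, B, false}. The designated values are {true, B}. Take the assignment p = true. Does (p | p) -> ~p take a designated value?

No

p | p = true | true = true
~p = ~true = false
(p | p) -> ~p = true -> false = false
false ∉ {true, B}.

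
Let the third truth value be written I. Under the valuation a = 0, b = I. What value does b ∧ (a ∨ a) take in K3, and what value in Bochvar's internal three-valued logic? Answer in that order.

0; I

In K3: a ∨ a = 0 ∨ 0 = 0
b ∧ (a ∨ a) = I ∧ 0 = 0
In Bochvar's internal three-valued logic: a ∨ a = 0 ∨ 0 = 0
b ∧ (a ∨ a) = I ∧ 0 = I
They differ because K3 and Bochvar's internal three-valued logic treat I differently under the binary connectives.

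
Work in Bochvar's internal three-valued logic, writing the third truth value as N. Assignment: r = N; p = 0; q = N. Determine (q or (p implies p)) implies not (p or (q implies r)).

N

p implies p = 0 implies 0 = 1
q or (p implies p) = N or 1 = N
q implies r = N implies N = N
p or (q implies r) = 0 or N = N
not (p or (q implies r)) = not N = N
(q or (p implies p)) implies not (p or (q implies r)) = N implies N = N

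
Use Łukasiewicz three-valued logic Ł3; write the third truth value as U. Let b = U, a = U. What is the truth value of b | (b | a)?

U

b | a = U | U = U
b | (b | a) = U | U = U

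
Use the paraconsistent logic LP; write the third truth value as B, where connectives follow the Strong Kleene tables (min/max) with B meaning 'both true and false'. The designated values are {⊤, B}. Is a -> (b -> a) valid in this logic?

Every assignment of a, b over {⊤, B, ⊥} gives a value in {⊤, B}.
In particular, with a=B, b=B: a -> (b -> a) = B.

Yes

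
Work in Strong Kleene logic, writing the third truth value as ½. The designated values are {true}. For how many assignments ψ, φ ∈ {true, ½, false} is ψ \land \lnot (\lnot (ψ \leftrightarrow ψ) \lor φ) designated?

1

Designated under: (ψ=true, φ=false).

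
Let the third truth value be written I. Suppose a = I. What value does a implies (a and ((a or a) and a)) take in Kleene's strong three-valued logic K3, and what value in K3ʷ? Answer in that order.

I; I

In Kleene's strong three-valued logic K3: a or a = I or I = I
(a or a) and a = I and I = I
a and ((a or a) and a) = I and I = I
a implies (a and ((a or a) and a)) = I implies I = I  [not I or I]
In K3ʷ: a or a = I or I = I
(a or a) and a = I and I = I
a and ((a or a) and a) = I and I = I
a implies (a and ((a or a) and a)) = I implies I = I  [any arg is the third value ⇒ result is the third value]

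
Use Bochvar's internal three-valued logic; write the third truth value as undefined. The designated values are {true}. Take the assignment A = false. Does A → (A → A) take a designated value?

Yes

A → A = false → false = true
A → (A → A) = false → true = true
true ∈ {true}.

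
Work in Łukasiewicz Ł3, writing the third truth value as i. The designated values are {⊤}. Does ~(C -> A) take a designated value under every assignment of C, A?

No

Countermodel: C=⊤, A=⊤ gives ⊥, which is not designated.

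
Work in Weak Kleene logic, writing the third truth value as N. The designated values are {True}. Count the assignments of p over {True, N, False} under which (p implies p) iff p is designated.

1

p=True: True ✓
p=N: N ·
p=False: False ·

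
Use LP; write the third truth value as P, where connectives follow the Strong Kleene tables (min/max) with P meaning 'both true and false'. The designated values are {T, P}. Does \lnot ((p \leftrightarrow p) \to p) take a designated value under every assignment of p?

No

Countermodel: p=T gives F, which is not designated.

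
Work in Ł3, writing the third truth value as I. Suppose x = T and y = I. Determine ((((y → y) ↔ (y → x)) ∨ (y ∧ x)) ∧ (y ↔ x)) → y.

T

y → y = I → I = T  [min(1, 1−½+½)]
y → x = I → T = T
(y → y) ↔ (y → x) = T ↔ T = T
y ∧ x = I ∧ T = I
((y → y) ↔ (y → x)) ∨ (y ∧ x) = T ∨ I = T
y ↔ x = I ↔ T = I
(((y → y) ↔ (y → x)) ∨ (y ∧ x)) ∧ (y ↔ x) = T ∧ I = I
((((y → y) ↔ (y → x)) ∨ (y ∧ x)) ∧ (y ↔ x)) → y = I → I = T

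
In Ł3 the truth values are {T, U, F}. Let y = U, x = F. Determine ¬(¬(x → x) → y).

F

x → x = F → F = T
¬(x → x) = ¬T = F
¬(x → x) → y = F → U = T
¬(¬(x → x) → y) = ¬T = F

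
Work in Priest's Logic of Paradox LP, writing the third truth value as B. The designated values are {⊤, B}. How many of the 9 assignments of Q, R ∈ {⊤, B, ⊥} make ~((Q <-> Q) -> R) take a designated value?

Of the 9 assignments, 6 give a value in {⊤, B}.

6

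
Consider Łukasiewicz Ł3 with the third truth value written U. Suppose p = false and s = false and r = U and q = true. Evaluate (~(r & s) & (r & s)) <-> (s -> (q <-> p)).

false

r & s = U & false = false
~(r & s) = ~false = true
r & s = U & false = false
~(r & s) & (r & s) = true & false = false
q <-> p = true <-> false = false
s -> (q <-> p) = false -> false = true
(~(r & s) & (r & s)) <-> (s -> (q <-> p)) = false <-> true = false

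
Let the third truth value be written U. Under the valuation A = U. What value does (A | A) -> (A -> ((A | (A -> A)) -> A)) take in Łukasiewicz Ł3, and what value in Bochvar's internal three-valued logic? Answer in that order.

T; U

In Łukasiewicz Ł3: A | A = U | U = U
A -> A = U -> U = T  [min(1, 1−½+½)]
A | (A -> A) = U | T = T
(A | (A -> A)) -> A = T -> U = U
A -> ((A | (A -> A)) -> A) = U -> U = T
(A | A) -> (A -> ((A | (A -> A)) -> A)) = U -> T = T
In Bochvar's internal three-valued logic: A | A = U | U = U
A -> A = U -> U = U  [any arg is the third value ⇒ result is the third value]
A | (A -> A) = U | U = U
(A | (A -> A)) -> A = U -> U = U
A -> ((A | (A -> A)) -> A) = U -> U = U
(A | A) -> (A -> ((A | (A -> A)) -> A)) = U -> U = U
They differ because Łukasiewicz Ł3 and Bochvar's internal three-valued logic treat U differently under the binary connectives.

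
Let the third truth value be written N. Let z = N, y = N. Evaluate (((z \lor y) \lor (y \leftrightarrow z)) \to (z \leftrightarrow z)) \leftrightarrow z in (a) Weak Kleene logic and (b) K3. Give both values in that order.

N; N

In Weak Kleene logic: z \lor y = N \lor N = N
y \leftrightarrow z = N \leftrightarrow N = N
(z \lor y) \lor (y \leftrightarrow z) = N \lor N = N
z \leftrightarrow z = N \leftrightarrow N = N
((z \lor y) \lor (y \leftrightarrow z)) \to (z \leftrightarrow z) = N \to N = N  [any arg is the third value ⇒ result is the third value]
(((z \lor y) \lor (y \leftrightarrow z)) \to (z \leftrightarrow z)) \leftrightarrow z = N \leftrightarrow N = N
In K3: z \lor y = N \lor N = N
y \leftrightarrow z = N \leftrightarrow N = N
(z \lor y) \lor (y \leftrightarrow z) = N \lor N = N
z \leftrightarrow z = N \leftrightarrow N = N
((z \lor y) \lor (y \leftrightarrow z)) \to (z \leftrightarrow z) = N \to N = N  [\lnot N \lor N]
(((z \lor y) \lor (y \leftrightarrow z)) \to (z \leftrightarrow z)) \leftrightarrow z = N \leftrightarrow N = N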